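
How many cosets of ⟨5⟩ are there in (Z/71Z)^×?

14

Since 5 ∈ (Z/71Z)^×, its order divides φ(71) = 71 − 1 = 70 = 2 · 5 · 7.
Divisors of 70: 1, 2, 5, 7, 10, 14, 35, 70.
Evaluate successive powers at the divisors of 70:
5^1 ≡ 5 (mod 71)
5^2 ≡ 25 (mod 71)
5^5 ≡ 1 (mod 71) ✓
Thus |⟨5⟩| = ord(5) = 5.
Index = |(Z/71Z)^×| / |⟨5⟩| = 70 / 5 = 14.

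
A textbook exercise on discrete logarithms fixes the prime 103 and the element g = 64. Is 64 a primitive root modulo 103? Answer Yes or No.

No

φ(103) = 103 − 1 = 102 = 2 · 3 · 17.
Test 64^(102/q) mod 103 for each prime factor q of 102:
64^51 ≡ 1 (mod 103)  [q = 2: ≡ 1 ✗]
64^34 ≡ 1 (mod 103)  [q = 3: ≡ 1 ✗]
64^6 ≡ 81 (mod 103)  [q = 17: ≢ 1 ✓]
Since 64^51 ≡ 1, the order of 64 divides 51 < 102, so 64 is not a primitive root.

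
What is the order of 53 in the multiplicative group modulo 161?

66

The order of 53 must divide φ(161) = φ(7·23) = (7−1)·(23−1) = 6·22 = 132 = 2^2 · 3 · 11.
Divisors of 132: 1, 2, 3, 4, 6, 11, 12, 22, 33, 44, 66, 132.
Compute 53^d (mod 161) for the divisors d until we hit 1:
53^1 ≡ 53
53^2 ≡ 72
53^3 ≡ 113
53^4 ≡ 32
53^6 ≡ 50
53^11 ≡ 114
53^12 ≡ 85
53^22 ≡ 116
53^33 ≡ 22
53^44 ≡ 93
53^66 ≡ 1
The smallest such exponent is 66, so the order of 53 is 66.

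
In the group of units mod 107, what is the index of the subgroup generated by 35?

2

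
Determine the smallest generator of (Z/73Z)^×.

5

φ(73) = 73 − 1 = 72 = 2^3 · 3^2.
g is a primitive root iff g^(72/q) ≢ 1 (mod 73) for each prime q ∈ {2, 3}.
g = 2: 2^36 ≡ 1 — hits 1, so not a primitive root.
g = 3: 3^36 ≡ 1 — hits 1, so not a primitive root.
g = 4: 4^36 ≡ 1 — hits 1, so not a primitive root.
g = 5: 5^36 ≡ 72; 5^24 ≡ 8 — none is 1, so 5 is a primitive root.
Hence the least primitive root of 73 is 5.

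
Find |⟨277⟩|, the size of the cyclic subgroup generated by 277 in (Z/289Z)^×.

272

By Lagrange's theorem, ord_289(277) divides φ(289) = φ(17^2) = 17·(17−1) = 272 = 2^4 · 17.
Divisors of 272: 1, 2, 4, 8, 16, 17, 34, 68, 136, 272.
Compute 277^d (mod 289) for the divisors d until we hit 1:
277^1 ≡ 277 (mod 289)
277^2 ≡ 144 (mod 289)
277^4 ≡ 217 (mod 289)
277^8 ≡ 271 (mod 289)
277^16 ≡ 35 (mod 289)
277^17 ≡ 158 (mod 289)
277^34 ≡ 110 (mod 289)
277^68 ≡ 251 (mod 289)
277^136 ≡ 288 (mod 289)
277^272 ≡ 1 (mod 289) ✓
So ord_289(277) = 272.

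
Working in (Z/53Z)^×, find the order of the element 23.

The order of 23 must divide φ(53) = 53 − 1 = 52 = 2^2 · 13.
Divisors of 52: 1, 2, 4, 13, 26, 52.
Evaluate successive powers at the divisors of 52:
23^1 ≡ 23
23^2 ≡ 52
23^4 ≡ 1
Hence ord(23) = 4.

4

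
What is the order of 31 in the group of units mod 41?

10

The order of 31 must divide φ(41) = 41 − 1 = 40 = 2^3 · 5.
Divisors of 40: 1, 2, 4, 5, 8, 10, 20, 40.
Check 31^d mod 41 for each divisor in increasing order:
31^1 ≡ 31
31^2 ≡ 18
31^4 ≡ 37
31^5 ≡ 40
31^8 ≡ 16
31^10 ≡ 1
Therefore the multiplicative order of 31 modulo 41 is 10.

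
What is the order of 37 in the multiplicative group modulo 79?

78

ord(37) | φ(79) = 79 − 1 = 78 = 2 · 3 · 13.
Divisors of 78: 1, 2, 3, 6, 13, 26, 39, 78.
Test each divisor d:
37^1 ≡ 37 (mod 79)
37^2 ≡ 26 (mod 79)
37^3 ≡ 14 (mod 79)
37^6 ≡ 38 (mod 79)
37^13 ≡ 24 (mod 79)
37^26 ≡ 23 (mod 79)
37^39 ≡ 78 (mod 79)
37^78 ≡ 1 (mod 79) ✓
Therefore the multiplicative order of 37 modulo 79 is 78.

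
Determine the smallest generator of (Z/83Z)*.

2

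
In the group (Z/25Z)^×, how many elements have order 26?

φ(25) = φ(5^2) = 5·(5−1) = 20 = 2^2 · 5.
In a cyclic group of order 20, there are φ(d) elements of order d for each divisor d of 20, and zero for non-divisors.
Here 20 is not a multiple of 26, so there are no elements of order 26.

0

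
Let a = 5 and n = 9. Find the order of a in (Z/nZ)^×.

Since 5 ∈ (Z/9Z)^×, its order divides φ(9) = φ(3^2) = 3·(3−1) = 6 = 2 · 3.
Divisors of 6: 1, 2, 3, 6.
Check 5^d mod 9 for each divisor in increasing order:
5^1 ≡ 5 (mod 9)
5^2 ≡ 7 (mod 9)
5^3 ≡ 8 (mod 9)
5^6 ≡ 1 (mod 9) ✓
So ord_9(5) = 6.

6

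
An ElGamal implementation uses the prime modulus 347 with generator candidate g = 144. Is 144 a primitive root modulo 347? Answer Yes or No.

No

φ(347) = 347 − 1 = 346 = 2 · 173.
An element g generates (Z/347Z)^× iff g^(346/q) ≢ 1 (mod 347) for each prime q ∈ {2, 173}.
144^173 ≡ 1 (mod 347)  [q = 2: ≡ 1 ✗]
144^2 ≡ 263 (mod 347)  [q = 173: ≢ 1 ✓]
144^173 ≡ 1 shows ord(144) | 173, strictly less than φ(347); not a primitive root.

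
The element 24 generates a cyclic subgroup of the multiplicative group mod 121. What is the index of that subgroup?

The order of 24 must divide φ(121) = φ(11^2) = 11·(11−1) = 110 = 2 · 5 · 11.
Divisors of 110: 1, 2, 5, 10, 11, 22, 55, 110.
Check 24^d mod 121 for each divisor in increasing order:
24^1 ≡ 24 (mod 121)
24^2 ≡ 92 (mod 121)
24^5 ≡ 98 (mod 121)
24^10 ≡ 45 (mod 121)
24^11 ≡ 112 (mod 121)
24^22 ≡ 81 (mod 121)
24^55 ≡ 120 (mod 121)
24^110 ≡ 1 (mod 121) ✓
Thus |⟨24⟩| = ord(24) = 110.
Index = |(Z/121Z)^×| / |⟨24⟩| = 110 / 110 = 1.

1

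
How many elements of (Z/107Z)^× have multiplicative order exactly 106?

φ(107) = 107 − 1 = 106 = 2 · 53.
Since (Z/107Z)^× is cyclic of order 106, the number of elements of order d is φ(d) when d | 106 and 0 otherwise.
106 = 2 · 53 divides 106, and φ(106) = 52.

52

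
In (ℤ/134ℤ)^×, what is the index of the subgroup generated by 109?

By Lagrange's theorem, ord_134(109) divides φ(134) = φ(2)·φ(67) = 1·66 = 66 = 2 · 3 · 11.
Divisors of 66: 1, 2, 3, 6, 11, 22, 33, 66.
Test each divisor d:
109^1 ≡ 109 (mod 134)
109^2 ≡ 89 (mod 134)
109^3 ≡ 53 (mod 134)
109^6 ≡ 129 (mod 134)
109^11 ≡ 133 (mod 134)
109^22 ≡ 1 (mod 134) ✓
Thus |⟨109⟩| = ord(109) = 22.
[(Z/134Z)^× : ⟨109⟩] = 66/22 = 3.

3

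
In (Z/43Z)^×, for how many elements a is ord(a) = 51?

φ(43) = 43 − 1 = 42 = 2 · 3 · 7.
In a cyclic group of order 42, there are φ(d) elements of order d for each divisor d of 42, and zero for non-divisors.
51 does not divide 42, so no element of (Z/43Z)^× has order 51.

0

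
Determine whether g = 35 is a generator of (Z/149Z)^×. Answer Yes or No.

No

φ(149) = 149 − 1 = 148 = 2^2 · 37.
It suffices to check that the order of 35 is not a proper divisor of 148: compute 35^(148/q) for q ∈ {2, 37}.
35^74 ≡ 1 (mod 149)  [q = 2: ≡ 1 ✗]
35^4 ≡ 46 (mod 149)  [q = 37: ≢ 1 ✓]
35^74 ≡ 1 shows ord(35) | 74, strictly less than φ(149); not a primitive root.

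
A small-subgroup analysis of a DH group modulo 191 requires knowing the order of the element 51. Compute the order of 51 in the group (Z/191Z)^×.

ord(51) | φ(191) = 191 − 1 = 190 = 2 · 5 · 19.
Divisors of 190: 1, 2, 5, 10, 19, 38, 95, 190.
Test each divisor d:
51^1 ≡ 51 (mod 191)
51^2 ≡ 118 (mod 191)
51^5 ≡ 177 (mod 191)
51^10 ≡ 5 (mod 191)
51^19 ≡ 184 (mod 191)
51^38 ≡ 49 (mod 191)
51^95 ≡ 1 (mod 191) ✓
The smallest such exponent is 95, so the order of 51 is 95.

95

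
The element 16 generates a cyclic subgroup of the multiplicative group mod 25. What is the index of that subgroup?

4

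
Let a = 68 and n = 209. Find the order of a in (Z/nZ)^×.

30

ord(68) | φ(209) = φ(11·19) = (11−1)·(19−1) = 10·18 = 180 = 2^2 · 3^2 · 5.
Divisors of 180: 1, 2, 3, 4, 5, 6, 9, 10, 12, 15, 18, 20, 30, 36, 45, 60, 90, 180.
Compute 68^d (mod 209) for the divisors d until we hit 1:
68^1 ≡ 68 (mod 209)
68^2 ≡ 26 (mod 209)
68^3 ≡ 96 (mod 209)
68^4 ≡ 49 (mod 209)
68^5 ≡ 197 (mod 209)
68^6 ≡ 20 (mod 209)
68^9 ≡ 39 (mod 209)
68^10 ≡ 144 (mod 209)
68^12 ≡ 191 (mod 209)
68^15 ≡ 153 (mod 209)
68^18 ≡ 58 (mod 209)
68^20 ≡ 45 (mod 209)
68^30 ≡ 1 (mod 209) ✓
The smallest such exponent is 30, so the order of 68 is 30.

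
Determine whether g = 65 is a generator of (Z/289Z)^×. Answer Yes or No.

φ(289) = φ(17^2) = 17·(17−1) = 272 = 2^4 · 17.
65 is a primitive root mod 289 iff 65^(φ(289)/q) ≢ 1 for every prime q | φ(289), i.e. q ∈ {2, 17}.
65^136 ≡ 288 (mod 289)  [q = 2: ≢ 1 ✓]
65^16 ≡ 1 (mod 289)  [q = 17: ≡ 1 ✗]
65^16 ≡ 1 shows ord(65) | 16, strictly less than φ(289); not a primitive root.

No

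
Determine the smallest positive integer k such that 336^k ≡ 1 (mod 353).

By Lagrange's theorem, ord_353(336) divides φ(353) = 353 − 1 = 352 = 2^5 · 11.
Divisors of 352: 1, 2, 4, 8, 11, 16, 22, 32, 44, 88, 176, 352.
Evaluate successive powers at the divisors of 352:
336^1 ≡ 336 (mod 353)
336^2 ≡ 289 (mod 353)
336^4 ≡ 213 (mod 353)
336^8 ≡ 185 (mod 353)
336^11 ≡ 70 (mod 353)
336^16 ≡ 337 (mod 353)
336^22 ≡ 311 (mod 353)
336^32 ≡ 256 (mod 353)
336^44 ≡ 352 (mod 353)
336^88 ≡ 1 (mod 353) ✓
The smallest such exponent is 88, so the order of 336 is 88.

88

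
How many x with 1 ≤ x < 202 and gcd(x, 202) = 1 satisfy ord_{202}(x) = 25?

20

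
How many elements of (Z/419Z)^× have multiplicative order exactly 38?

φ(419) = 419 − 1 = 418 = 2 · 11 · 19.
In a cyclic group of order 418, there are φ(d) elements of order d for each divisor d of 418, and zero for non-divisors.
38 = 2 · 19 divides 418, and φ(38) = 18.

18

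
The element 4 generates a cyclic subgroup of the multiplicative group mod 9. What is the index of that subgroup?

Since 4 ∈ (Z/9Z)^×, its order divides φ(9) = φ(3^2) = 3·(3−1) = 6 = 2 · 3.
Divisors of 6: 1, 2, 3, 6.
Compute 4^d (mod 9) for the divisors d until we hit 1:
4^1 ≡ 4
4^2 ≡ 7
4^3 ≡ 1
So ord_9(4) = 3, hence |⟨4⟩| = 3.
Index = |(Z/9Z)^×| / |⟨4⟩| = 6 / 3 = 2.

2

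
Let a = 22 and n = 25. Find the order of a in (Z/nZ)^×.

20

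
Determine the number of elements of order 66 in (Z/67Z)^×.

φ(67) = 67 − 1 = 66 = 2 · 3 · 11.
(Z/67Z)^× is cyclic (|G| = 66); a cyclic group of order m has exactly φ(d) elements of each order d | m, and none otherwise.
66 = 2 · 3 · 11 divides 66, and φ(66) = 20.

20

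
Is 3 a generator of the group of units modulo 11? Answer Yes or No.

No

φ(11) = 11 − 1 = 10 = 2 · 5.
An element g generates (Z/11Z)^× iff g^(10/q) ≢ 1 (mod 11) for each prime q ∈ {2, 5}.
3^5 ≡ 1 (mod 11)  [q = 2: ≡ 1 ✗]
3^2 ≡ 9 (mod 11)  [q = 5: ≢ 1 ✓]
The check at q = 2 fails, so 3 generates a proper subgroup.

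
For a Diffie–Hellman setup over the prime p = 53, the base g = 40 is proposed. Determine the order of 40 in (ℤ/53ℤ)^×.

26

By Lagrange's theorem, ord_53(40) divides φ(53) = 53 − 1 = 52 = 2^2 · 13.
Divisors of 52: 1, 2, 4, 13, 26, 52.
Check 40^d mod 53 for each divisor in increasing order:
40^1 ≡ 40
40^2 ≡ 10
40^4 ≡ 47
40^13 ≡ 52
40^26 ≡ 1
Hence ord(40) = 26.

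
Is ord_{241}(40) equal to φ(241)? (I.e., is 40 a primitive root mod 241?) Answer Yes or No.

No

φ(241) = 241 − 1 = 240 = 2^4 · 3 · 5.
Test 40^(240/q) mod 241 for each prime factor q of 240:
40^120 ≡ 1 (mod 241)  [q = 2: ≡ 1 ✗]
40^80 ≡ 1 (mod 241)  [q = 3: ≡ 1 ✗]
40^48 ≡ 205 (mod 241)  [q = 5: ≢ 1 ✓]
40^120 ≡ 1 shows ord(40) | 120, strictly less than φ(241); not a primitive root.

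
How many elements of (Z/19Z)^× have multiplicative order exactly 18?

6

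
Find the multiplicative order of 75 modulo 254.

18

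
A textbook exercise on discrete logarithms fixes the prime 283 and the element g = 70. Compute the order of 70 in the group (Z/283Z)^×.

141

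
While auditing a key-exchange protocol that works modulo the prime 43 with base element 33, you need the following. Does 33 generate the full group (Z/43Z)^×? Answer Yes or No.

Yes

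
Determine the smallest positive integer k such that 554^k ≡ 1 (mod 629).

16

By Lagrange's theorem, ord_629(554) divides φ(629) = φ(17·37) = (17−1)·(37−1) = 16·36 = 576 = 2^6 · 3^2.
Divisors of 576: 1, 2, 3, 4, 6, 8, 9, 12, 16, 18, 24, 32, 36, 48, 64, 72, 96, 144, 192, 288, 576.
Evaluate successive powers at the divisors of 576:
554^1 ≡ 554 (mod 629)
554^2 ≡ 593 (mod 629)
554^3 ≡ 184 (mod 629)
554^4 ≡ 38 (mod 629)
554^6 ≡ 519 (mod 629)
554^8 ≡ 186 (mod 629)
554^9 ≡ 517 (mod 629)
554^12 ≡ 149 (mod 629)
554^16 ≡ 1 (mod 629) ✓
Hence ord(554) = 16.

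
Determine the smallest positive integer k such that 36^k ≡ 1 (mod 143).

30

Since 36 ∈ (Z/143Z)^×, its order divides φ(143) = φ(11·13) = (11−1)·(13−1) = 10·12 = 120 = 2^3 · 3 · 5.
Divisors of 120: 1, 2, 3, 4, 5, 6, 8, 10, 12, 15, 20, 24, 30, 40, 60, 120.
Evaluate successive powers at the divisors of 120:
36^1 ≡ 36
36^2 ≡ 9
36^3 ≡ 38
36^4 ≡ 81
36^5 ≡ 56
36^6 ≡ 14
36^8 ≡ 126
36^10 ≡ 133
36^12 ≡ 53
36^15 ≡ 12
36^20 ≡ 100
36^24 ≡ 92
36^30 ≡ 1
The smallest such exponent is 30, so the order of 36 is 30.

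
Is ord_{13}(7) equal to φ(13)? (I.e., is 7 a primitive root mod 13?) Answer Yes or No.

Yes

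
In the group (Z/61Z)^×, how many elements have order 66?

φ(61) = 61 − 1 = 60 = 2^2 · 3 · 5.
(Z/61Z)^× is cyclic (|G| = 60); a cyclic group of order m has exactly φ(d) elements of each order d | m, and none otherwise.
Here 60 is not a multiple of 66, so there are no elements of order 66.

0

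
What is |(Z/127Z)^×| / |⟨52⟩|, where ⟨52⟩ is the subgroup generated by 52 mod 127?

By Lagrange's theorem, ord_127(52) divides φ(127) = 127 − 1 = 126 = 2 · 3^2 · 7.
Divisors of 126: 1, 2, 3, 6, 7, 9, 14, 18, 21, 42, 63, 126.
Evaluate successive powers at the divisors of 126:
52^1 ≡ 52 (mod 127)
52^2 ≡ 37 (mod 127)
52^3 ≡ 19 (mod 127)
52^6 ≡ 107 (mod 127)
52^7 ≡ 103 (mod 127)
52^9 ≡ 1 (mod 127) ✓
Thus |⟨52⟩| = ord(52) = 9.
[(Z/127Z)^× : ⟨52⟩] = 126/9 = 14.

14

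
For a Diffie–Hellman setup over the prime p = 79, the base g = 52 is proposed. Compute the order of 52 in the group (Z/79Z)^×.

Since 52 ∈ (Z/79Z)^×, its order divides φ(79) = 79 − 1 = 78 = 2 · 3 · 13.
Divisors of 78: 1, 2, 3, 6, 13, 26, 39, 78.
Compute 52^d (mod 79) for the divisors d until we hit 1:
52^1 ≡ 52 (mod 79)
52^2 ≡ 18 (mod 79)
52^3 ≡ 67 (mod 79)
52^6 ≡ 65 (mod 79)
52^13 ≡ 1 (mod 79) ✓
Therefore the multiplicative order of 52 modulo 79 is 13.

13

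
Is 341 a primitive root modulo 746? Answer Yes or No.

Yes

φ(746) = φ(2)·φ(373) = 1·372 = 372 = 2^2 · 3 · 31.
An element g generates (Z/746Z)^× iff g^(372/q) ≢ 1 (mod 746) for each prime q ∈ {2, 3, 31}.
341^186 ≡ 745 (mod 746)  [q = 2: ≢ 1 ✓]
341^124 ≡ 461 (mod 746)  [q = 3: ≢ 1 ✓]
341^12 ≡ 351 (mod 746)  [q = 31: ≢ 1 ✓]
None equal 1, so ord_746(341) = 372: 341 is a primitive root.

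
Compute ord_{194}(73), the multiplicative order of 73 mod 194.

24

Since 73 ∈ (Z/194Z)^×, its order divides φ(194) = φ(2)·φ(97) = 1·96 = 96 = 2^5 · 3.
Divisors of 96: 1, 2, 3, 4, 6, 8, 12, 16, 24, 32, 48, 96.
Check 73^d mod 194 for each divisor in increasing order:
73^1 ≡ 73 (mod 194)
73^2 ≡ 91 (mod 194)
73^3 ≡ 47 (mod 194)
73^4 ≡ 133 (mod 194)
73^6 ≡ 75 (mod 194)
73^8 ≡ 35 (mod 194)
73^12 ≡ 193 (mod 194)
73^16 ≡ 61 (mod 194)
73^24 ≡ 1 (mod 194) ✓
The smallest such exponent is 24, so the order of 73 is 24.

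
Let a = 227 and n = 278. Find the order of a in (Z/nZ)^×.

138

Since 227 ∈ (Z/278Z)^×, its order divides φ(278) = φ(2)·φ(139) = 1·138 = 138 = 2 · 3 · 23.
Divisors of 138: 1, 2, 3, 6, 23, 46, 69, 138.
Compute 227^d (mod 278) for the divisors d until we hit 1:
227^1 ≡ 227 (mod 278)
227^2 ≡ 99 (mod 278)
227^3 ≡ 233 (mod 278)
227^6 ≡ 79 (mod 278)
227^23 ≡ 97 (mod 278)
227^46 ≡ 235 (mod 278)
227^69 ≡ 277 (mod 278)
227^138 ≡ 1 (mod 278) ✓
The smallest such exponent is 138, so the order of 227 is 138.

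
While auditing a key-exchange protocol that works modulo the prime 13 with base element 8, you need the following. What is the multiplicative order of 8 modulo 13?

4

Since 8 ∈ (Z/13Z)^×, its order divides φ(13) = 13 − 1 = 12 = 2^2 · 3.
Divisors of 12: 1, 2, 3, 4, 6, 12.
Check 8^d mod 13 for each divisor in increasing order:
8^1 ≡ 8
8^2 ≡ 12
8^3 ≡ 5
8^4 ≡ 1
So ord_13(8) = 4.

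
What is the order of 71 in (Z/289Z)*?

Since 71 ∈ (Z/289Z)^×, its order divides φ(289) = φ(17^2) = 17·(17−1) = 272 = 2^4 · 17.
Divisors of 272: 1, 2, 4, 8, 16, 17, 34, 68, 136, 272.
Compute 71^d (mod 289) for the divisors d until we hit 1:
71^1 ≡ 71
71^2 ≡ 128
71^4 ≡ 200
71^8 ≡ 118
71^16 ≡ 52
71^17 ≡ 224
71^34 ≡ 179
71^68 ≡ 251
71^136 ≡ 288
71^272 ≡ 1
Hence ord(71) = 272.

272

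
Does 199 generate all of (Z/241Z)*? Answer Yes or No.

Yes

φ(241) = 241 − 1 = 240 = 2^4 · 3 · 5.
199 is a primitive root mod 241 iff 199^(φ(241)/q) ≢ 1 for every prime q | φ(241), i.e. q ∈ {2, 3, 5}.
199^120 ≡ 240 (mod 241)  [q = 2: ≢ 1 ✓]
199^80 ≡ 15 (mod 241)  [q = 3: ≢ 1 ✓]
199^48 ≡ 205 (mod 241)  [q = 5: ≢ 1 ✓]
All checks pass, so 199 has order 240 and is a primitive root modulo 241.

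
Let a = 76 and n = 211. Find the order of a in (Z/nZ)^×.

35

By Lagrange's theorem, ord_211(76) divides φ(211) = 211 − 1 = 210 = 2 · 3 · 5 · 7.
Divisors of 210: 1, 2, 3, 5, 6, 7, 10, 14, 15, 21, 30, 35, 42, 70, 105, 210.
Evaluate successive powers at the divisors of 210:
76^1 ≡ 76 (mod 211)
76^2 ≡ 79 (mod 211)
76^3 ≡ 96 (mod 211)
76^5 ≡ 199 (mod 211)
76^6 ≡ 143 (mod 211)
76^7 ≡ 107 (mod 211)
76^10 ≡ 144 (mod 211)
76^14 ≡ 55 (mod 211)
76^15 ≡ 171 (mod 211)
76^21 ≡ 188 (mod 211)
76^30 ≡ 123 (mod 211)
76^35 ≡ 1 (mod 211) ✓
Therefore the multiplicative order of 76 modulo 211 is 35.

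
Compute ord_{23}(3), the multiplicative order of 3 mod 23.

Since 3 ∈ (Z/23Z)^×, its order divides φ(23) = 23 − 1 = 22 = 2 · 11.
Divisors of 22: 1, 2, 11, 22.
Check 3^d mod 23 for each divisor in increasing order:
3^1 ≡ 3
3^2 ≡ 9
3^11 ≡ 1
The smallest such exponent is 11, so the order of 3 is 11.

11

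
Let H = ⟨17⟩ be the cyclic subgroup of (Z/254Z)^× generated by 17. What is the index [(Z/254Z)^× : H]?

2

By Lagrange's theorem, ord_254(17) divides φ(254) = φ(2)·φ(127) = 1·126 = 126 = 2 · 3^2 · 7.
Divisors of 126: 1, 2, 3, 6, 7, 9, 14, 18, 21, 42, 63, 126.
Test each divisor d:
17^1 ≡ 17 (mod 254)
17^2 ≡ 35 (mod 254)
17^3 ≡ 87 (mod 254)
17^6 ≡ 203 (mod 254)
17^7 ≡ 149 (mod 254)
17^9 ≡ 135 (mod 254)
17^14 ≡ 103 (mod 254)
17^18 ≡ 191 (mod 254)
17^21 ≡ 107 (mod 254)
17^42 ≡ 19 (mod 254)
17^63 ≡ 1 (mod 254) ✓
The order of 17 is 63, so the subgroup it generates has 63 elements.
The index is φ(254) / ord(17) = 126 / 63 = 2.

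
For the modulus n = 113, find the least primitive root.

φ(113) = 113 − 1 = 112 = 2^4 · 7.
Test candidates g = 2, 3, … against the prime factors q ∈ {2, 7} of φ(113): g is a generator iff g^(112/q) ≢ 1 for every such q.
g = 2: 2^56 ≡ 1 — hits 1, so not a primitive root.
g = 3: 3^56 ≡ 112; 3^16 ≡ 49 — none is 1, so 3 is a primitive root.
Hence the least primitive root of 113 is 3.

3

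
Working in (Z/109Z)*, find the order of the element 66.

The order of 66 must divide φ(109) = 109 − 1 = 108 = 2^2 · 3^3.
Divisors of 108: 1, 2, 3, 4, 6, 9, 12, 18, 27, 36, 54, 108.
Evaluate successive powers at the divisors of 108:
66^1 ≡ 66 (mod 109)
66^2 ≡ 105 (mod 109)
66^3 ≡ 63 (mod 109)
66^4 ≡ 16 (mod 109)
66^6 ≡ 45 (mod 109)
66^9 ≡ 1 (mod 109) ✓
Therefore the multiplicative order of 66 modulo 109 is 9.

9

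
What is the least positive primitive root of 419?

φ(419) = 419 − 1 = 418 = 2 · 11 · 19.
Test candidates g = 2, 3, … against the prime factors q ∈ {2, 11, 19} of φ(419): g is a generator iff g^(418/q) ≢ 1 for every such q.
g = 2: 2^209 ≡ 418; 2^38 ≡ 334; 2^22 ≡ 114 — none is 1, so 2 is a primitive root.
So 2 is the smallest generator of (Z/419Z)^×.

2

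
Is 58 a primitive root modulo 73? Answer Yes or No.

φ(73) = 73 − 1 = 72 = 2^3 · 3^2.
Test 58^(72/q) mod 73 for each prime factor q of 72:
58^36 ≡ 72 (mod 73)  [q = 2: ≢ 1 ✓]
58^24 ≡ 8 (mod 73)  [q = 3: ≢ 1 ✓]
Every test exponent gives a nontrivial residue, hence 58 generates the full group.

Yes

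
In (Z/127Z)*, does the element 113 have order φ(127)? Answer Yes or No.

φ(127) = 127 − 1 = 126 = 2 · 3^2 · 7.
Test 113^(126/q) mod 127 for each prime factor q of 126:
113^63 ≡ 1 (mod 127)  [q = 2: ≡ 1 ✗]
113^42 ≡ 107 (mod 127)  [q = 3: ≢ 1 ✓]
113^18 ≡ 8 (mod 127)  [q = 7: ≢ 1 ✓]
Since 113^63 ≡ 1, the order of 113 divides 63 < 126, so 113 is not a primitive root.

No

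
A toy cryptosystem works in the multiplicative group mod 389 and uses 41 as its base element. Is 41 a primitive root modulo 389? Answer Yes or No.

No

φ(389) = 389 − 1 = 388 = 2^2 · 97.
41 is a primitive root mod 389 iff 41^(φ(389)/q) ≢ 1 for every prime q | φ(389), i.e. q ∈ {2, 97}.
41^194 ≡ 1 (mod 389)  [q = 2: ≡ 1 ✗]
41^4 ≡ 65 (mod 389)  [q = 97: ≢ 1 ✓]
41^194 ≡ 1 shows ord(41) | 194, strictly less than φ(389); not a primitive root.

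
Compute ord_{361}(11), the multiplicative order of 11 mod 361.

Since 11 ∈ (Z/361Z)^×, its order divides φ(361) = φ(19^2) = 19·(19−1) = 342 = 2 · 3^2 · 19.
Divisors of 342: 1, 2, 3, 6, 9, 18, 19, 38, 57, 114, 171, 342.
Evaluate successive powers at the divisors of 342:
11^1 ≡ 11
11^2 ≡ 121
11^3 ≡ 248
11^6 ≡ 134
11^9 ≡ 20
11^18 ≡ 39
11^19 ≡ 68
11^38 ≡ 292
11^57 ≡ 1
Hence ord(11) = 57.

57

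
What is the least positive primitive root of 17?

3

φ(17) = 17 − 1 = 16 = 2^4.
g is a primitive root iff g^(16/q) ≢ 1 (mod 17) for each prime q ∈ {2}.
g = 2: 2^8 ≡ 1 — hits 1, so not a primitive root.
g = 3: 3^8 ≡ 16 — none is 1, so 3 is a primitive root.
So 3 is the smallest generator of (Z/17Z)^×.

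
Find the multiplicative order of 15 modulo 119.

Since 15 ∈ (Z/119Z)^×, its order divides φ(119) = φ(7·17) = (7−1)·(17−1) = 6·16 = 96 = 2^5 · 3.
Divisors of 96: 1, 2, 3, 4, 6, 8, 12, 16, 24, 32, 48, 96.
Check 15^d mod 119 for each divisor in increasing order:
15^1 ≡ 15 (mod 119)
15^2 ≡ 106 (mod 119)
15^3 ≡ 43 (mod 119)
15^4 ≡ 50 (mod 119)
15^6 ≡ 64 (mod 119)
15^8 ≡ 1 (mod 119) ✓
Therefore the multiplicative order of 15 modulo 119 is 8.

8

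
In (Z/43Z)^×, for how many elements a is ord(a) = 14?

6

φ(43) = 43 − 1 = 42 = 2 · 3 · 7.
Since (Z/43Z)^× is cyclic of order 42, the number of elements of order d is φ(d) when d | 42 and 0 otherwise.
14 = 2 · 7 divides 42, and φ(14) = 6.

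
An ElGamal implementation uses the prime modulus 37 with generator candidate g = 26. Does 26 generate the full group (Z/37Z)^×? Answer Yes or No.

No

φ(37) = 37 − 1 = 36 = 2^2 · 3^2.
Test 26^(36/q) mod 37 for each prime factor q of 36:
26^18 ≡ 1 (mod 37)  [q = 2: ≡ 1 ✗]
26^12 ≡ 1 (mod 37)  [q = 3: ≡ 1 ✗]
Since 26^18 ≡ 1, the order of 26 divides 18 < 36, so 26 is not a primitive root.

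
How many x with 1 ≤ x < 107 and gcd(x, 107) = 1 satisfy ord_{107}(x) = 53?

52

φ(107) = 107 − 1 = 106 = 2 · 53.
(Z/107Z)^× is cyclic (|G| = 106); a cyclic group of order m has exactly φ(d) elements of each order d | m, and none otherwise.
53 | 106, and φ(53) = 53 − 1 = 52.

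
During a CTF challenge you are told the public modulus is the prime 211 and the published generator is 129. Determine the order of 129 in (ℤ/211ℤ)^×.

Since 129 ∈ (Z/211Z)^×, its order divides φ(211) = 211 − 1 = 210 = 2 · 3 · 5 · 7.
Divisors of 210: 1, 2, 3, 5, 6, 7, 10, 14, 15, 21, 30, 35, 42, 70, 105, 210.
Test each divisor d:
129^1 ≡ 129 (mod 211)
129^2 ≡ 183 (mod 211)
129^3 ≡ 186 (mod 211)
129^5 ≡ 67 (mod 211)
129^6 ≡ 203 (mod 211)
129^7 ≡ 23 (mod 211)
129^10 ≡ 58 (mod 211)
129^14 ≡ 107 (mod 211)
129^15 ≡ 88 (mod 211)
129^21 ≡ 140 (mod 211)
129^30 ≡ 148 (mod 211)
129^35 ≡ 210 (mod 211)
129^42 ≡ 188 (mod 211)
129^70 ≡ 1 (mod 211) ✓
Hence ord(129) = 70.

70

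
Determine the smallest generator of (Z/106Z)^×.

φ(106) = φ(2)·φ(53) = 1·52 = 52 = 2^2 · 13.
g is a primitive root iff g^(52/q) ≢ 1 (mod 106) for each prime q ∈ {2, 13}.
g = 2: gcd(2, 106) = 2 > 1, not a unit — skip.
g = 3: 3^26 ≡ 105; 3^4 ≡ 81 — none is 1, so 3 is a primitive root.
So 3 is the smallest generator of (Z/106Z)^×.

3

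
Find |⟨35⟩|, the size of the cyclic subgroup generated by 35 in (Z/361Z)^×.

171

By Lagrange's theorem, ord_361(35) divides φ(361) = φ(19^2) = 19·(19−1) = 342 = 2 · 3^2 · 19.
Divisors of 342: 1, 2, 3, 6, 9, 18, 19, 38, 57, 114, 171, 342.
Compute 35^d (mod 361) for the divisors d until we hit 1:
35^1 ≡ 35 (mod 361)
35^2 ≡ 142 (mod 361)
35^3 ≡ 277 (mod 361)
35^6 ≡ 197 (mod 361)
35^9 ≡ 58 (mod 361)
35^18 ≡ 115 (mod 361)
35^19 ≡ 54 (mod 361)
35^38 ≡ 28 (mod 361)
35^57 ≡ 68 (mod 361)
35^114 ≡ 292 (mod 361)
35^171 ≡ 1 (mod 361) ✓
So ord_361(35) = 171.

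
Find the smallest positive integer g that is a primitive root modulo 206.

5

φ(206) = φ(2)·φ(103) = 1·102 = 102 = 2 · 3 · 17.
g is a primitive root iff g^(102/q) ≢ 1 (mod 206) for each prime q ∈ {2, 3, 17}.
g = 2: gcd(2, 206) = 2 > 1, not a unit — skip.
g = 3: 3^51 ≡ 205; 3^34 ≡ 1 — hits 1, so not a primitive root.
g = 4: gcd(4, 206) = 2 > 1, not a unit — skip.
g = 5: 5^51 ≡ 205; 5^34 ≡ 159; 5^6 ≡ 175 — none is 1, so 5 is a primitive root.
Hence the least primitive root of 206 is 5.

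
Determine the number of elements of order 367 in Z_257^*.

φ(257) = 257 − 1 = 256 = 2^8.
Since (Z/257Z)^× is cyclic of order 256, the number of elements of order d is φ(d) when d | 256 and 0 otherwise.
Since 367 ∤ 256, the count is 0.

0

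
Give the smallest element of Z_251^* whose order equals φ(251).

φ(251) = 251 − 1 = 250 = 2 · 5^3.
Test candidates g = 2, 3, … against the prime factors q ∈ {2, 5} of φ(251): g is a generator iff g^(250/q) ≢ 1 for every such q.
g = 2: 2^125 ≡ 250; 2^50 ≡ 1 — hits 1, so not a primitive root.
g = 3: 3^125 ≡ 1 — hits 1, so not a primitive root.
g = 4: 4^125 ≡ 1 — hits 1, so not a primitive root.
g = 5: 5^125 ≡ 1 — hits 1, so not a primitive root.
g = 6: 6^125 ≡ 250; 6^50 ≡ 219 — none is 1, so 6 is a primitive root.
So 6 is the smallest generator of (Z/251Z)^×.

6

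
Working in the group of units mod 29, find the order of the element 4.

ord(4) | φ(29) = 29 − 1 = 28 = 2^2 · 7.
Divisors of 28: 1, 2, 4, 7, 14, 28.
Check 4^d mod 29 for each divisor in increasing order:
4^1 ≡ 4 (mod 29)
4^2 ≡ 16 (mod 29)
4^4 ≡ 24 (mod 29)
4^7 ≡ 28 (mod 29)
4^14 ≡ 1 (mod 29) ✓
The smallest such exponent is 14, so the order of 4 is 14.

14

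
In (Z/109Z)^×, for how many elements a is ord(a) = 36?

12

φ(109) = 109 − 1 = 108 = 2^2 · 3^3.
(Z/109Z)^× is cyclic (|G| = 108); a cyclic group of order m has exactly φ(d) elements of each order d | m, and none otherwise.
36 = 2^2 · 3^2 divides 108, and φ(36) = 12.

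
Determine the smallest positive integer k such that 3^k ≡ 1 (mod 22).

5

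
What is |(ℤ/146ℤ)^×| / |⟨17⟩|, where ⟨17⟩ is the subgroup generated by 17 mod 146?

3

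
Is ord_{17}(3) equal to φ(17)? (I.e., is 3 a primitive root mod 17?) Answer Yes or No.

Yes

φ(17) = 17 − 1 = 16 = 2^4.
An element g generates (Z/17Z)^× iff g^(16/q) ≢ 1 (mod 17) for each prime q ∈ {2}.
3^8 ≡ 16 (mod 17)  [q = 2: ≢ 1 ✓]
Every test exponent gives a nontrivial residue, hence 3 generates the full group.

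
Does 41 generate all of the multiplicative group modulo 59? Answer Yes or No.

No

φ(59) = 59 − 1 = 58 = 2 · 29.
Test 41^(58/q) mod 59 for each prime factor q of 58:
41^29 ≡ 1 (mod 59)  [q = 2: ≡ 1 ✗]
41^2 ≡ 29 (mod 59)  [q = 29: ≢ 1 ✓]
The check at q = 2 fails, so 41 generates a proper subgroup.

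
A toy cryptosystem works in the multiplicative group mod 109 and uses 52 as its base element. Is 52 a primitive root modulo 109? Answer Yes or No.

Yes

φ(109) = 109 − 1 = 108 = 2^2 · 3^3.
It suffices to check that the order of 52 is not a proper divisor of 108: compute 52^(108/q) for q ∈ {2, 3}.
52^54 ≡ 108 (mod 109)  [q = 2: ≢ 1 ✓]
52^36 ≡ 63 (mod 109)  [q = 3: ≢ 1 ✓]
All checks pass, so 52 has order 108 and is a primitive root modulo 109.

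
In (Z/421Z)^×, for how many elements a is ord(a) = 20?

8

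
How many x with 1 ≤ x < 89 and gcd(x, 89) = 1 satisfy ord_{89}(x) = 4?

φ(89) = 89 − 1 = 88 = 2^3 · 11.
Since (Z/89Z)^× is cyclic of order 88, the number of elements of order d is φ(d) when d | 88 and 0 otherwise.
4 = 2^2 divides 88, and φ(4) = 2.

2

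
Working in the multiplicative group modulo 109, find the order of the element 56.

108

Since 56 ∈ (Z/109Z)^×, its order divides φ(109) = 109 − 1 = 108 = 2^2 · 3^3.
Divisors of 108: 1, 2, 3, 4, 6, 9, 12, 18, 27, 36, 54, 108.
Check 56^d mod 109 for each divisor in increasing order:
56^1 ≡ 56
56^2 ≡ 84
56^3 ≡ 17
56^4 ≡ 80
56^6 ≡ 71
56^9 ≡ 8
56^12 ≡ 27
56^18 ≡ 64
56^27 ≡ 76
56^36 ≡ 63
56^54 ≡ 108
56^108 ≡ 1
Therefore the multiplicative order of 56 modulo 109 is 108.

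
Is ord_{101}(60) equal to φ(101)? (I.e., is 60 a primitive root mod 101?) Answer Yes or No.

No

φ(101) = 101 − 1 = 100 = 2^2 · 5^2.
60 is a primitive root mod 101 iff 60^(φ(101)/q) ≢ 1 for every prime q | φ(101), i.e. q ∈ {2, 5}.
60^50 ≡ 100 (mod 101)  [q = 2: ≢ 1 ✓]
60^20 ≡ 1 (mod 101)  [q = 5: ≡ 1 ✗]
60^20 ≡ 1 shows ord(60) | 20, strictly less than φ(101); not a primitive root.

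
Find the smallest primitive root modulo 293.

2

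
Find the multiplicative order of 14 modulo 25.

10

By Lagrange's theorem, ord_25(14) divides φ(25) = φ(5^2) = 5·(5−1) = 20 = 2^2 · 5.
Divisors of 20: 1, 2, 4, 5, 10, 20.
Evaluate successive powers at the divisors of 20:
14^1 ≡ 14 (mod 25)
14^2 ≡ 21 (mod 25)
14^4 ≡ 16 (mod 25)
14^5 ≡ 24 (mod 25)
14^10 ≡ 1 (mod 25) ✓
Therefore the multiplicative order of 14 modulo 25 is 10.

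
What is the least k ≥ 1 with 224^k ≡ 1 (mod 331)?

Since 224 ∈ (Z/331Z)^×, its order divides φ(331) = 331 − 1 = 330 = 2 · 3 · 5 · 11.
Divisors of 330: 1, 2, 3, 5, 6, 10, 11, 15, 22, 30, 33, 55, 66, 110, 165, 330.
Test each divisor d:
224^1 ≡ 224 (mod 331)
224^2 ≡ 195 (mod 331)
224^3 ≡ 319 (mod 331)
224^5 ≡ 308 (mod 331)
224^6 ≡ 144 (mod 331)
224^10 ≡ 198 (mod 331)
224^11 ≡ 329 (mod 331)
224^15 ≡ 80 (mod 331)
224^22 ≡ 4 (mod 331)
224^30 ≡ 111 (mod 331)
224^33 ≡ 323 (mod 331)
224^55 ≡ 299 (mod 331)
224^66 ≡ 64 (mod 331)
224^110 ≡ 31 (mod 331)
224^165 ≡ 1 (mod 331) ✓
Therefore the multiplicative order of 224 modulo 331 is 165.

165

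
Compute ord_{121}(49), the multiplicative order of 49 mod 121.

55

Since 49 ∈ (Z/121Z)^×, its order divides φ(121) = φ(11^2) = 11·(11−1) = 110 = 2 · 5 · 11.
Divisors of 110: 1, 2, 5, 10, 11, 22, 55, 110.
Check 49^d mod 121 for each divisor in increasing order:
49^1 ≡ 49
49^2 ≡ 102
49^5 ≡ 23
49^10 ≡ 45
49^11 ≡ 27
49^22 ≡ 3
49^55 ≡ 1
Therefore the multiplicative order of 49 modulo 121 is 55.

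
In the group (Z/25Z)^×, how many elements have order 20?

φ(25) = φ(5^2) = 5·(5−1) = 20 = 2^2 · 5.
Since (Z/25Z)^× is cyclic of order 20, the number of elements of order d is φ(d) when d | 20 and 0 otherwise.
20 = 2^2 · 5 divides 20, and φ(20) = 8.

8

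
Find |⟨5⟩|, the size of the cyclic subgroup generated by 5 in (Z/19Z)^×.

9

Since 5 ∈ (Z/19Z)^×, its order divides φ(19) = 19 − 1 = 18 = 2 · 3^2.
Divisors of 18: 1, 2, 3, 6, 9, 18.
Evaluate successive powers at the divisors of 18:
5^1 ≡ 5
5^2 ≡ 6
5^3 ≡ 11
5^6 ≡ 7
5^9 ≡ 1
Hence ord(5) = 9.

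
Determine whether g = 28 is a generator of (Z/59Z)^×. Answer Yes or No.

No

φ(59) = 59 − 1 = 58 = 2 · 29.
28 is a primitive root mod 59 iff 28^(φ(59)/q) ≢ 1 for every prime q | φ(59), i.e. q ∈ {2, 29}.
28^29 ≡ 1 (mod 59)  [q = 2: ≡ 1 ✗]
28^2 ≡ 17 (mod 59)  [q = 29: ≢ 1 ✓]
28^29 ≡ 1 shows ord(28) | 29, strictly less than φ(59); not a primitive root.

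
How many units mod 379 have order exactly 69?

φ(379) = 379 − 1 = 378 = 2 · 3^3 · 7.
Since (Z/379Z)^× is cyclic of order 378, the number of elements of order d is φ(d) when d | 378 and 0 otherwise.
69 does not divide 378, so no element of (Z/379Z)^× has order 69.

0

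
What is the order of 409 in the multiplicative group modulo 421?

15

ord(409) | φ(421) = 421 − 1 = 420 = 2^2 · 3 · 5 · 7.
Divisors of 420: 1, 2, 3, 4, 5, 6, 7, 10, 12, 14, 15, 20, 21, 28, 30, 35, 42, 60, 70, 84, 105, 140, 210, 420.
Check 409^d mod 421 for each divisor in increasing order:
409^1 ≡ 409
409^2 ≡ 144
409^3 ≡ 377
409^4 ≡ 107
409^5 ≡ 400
409^6 ≡ 252
409^7 ≡ 344
409^10 ≡ 20
409^12 ≡ 354
409^14 ≡ 35
409^15 ≡ 1
Hence ord(409) = 15.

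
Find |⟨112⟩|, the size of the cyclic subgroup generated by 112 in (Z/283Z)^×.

141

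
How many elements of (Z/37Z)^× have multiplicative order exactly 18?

φ(37) = 37 − 1 = 36 = 2^2 · 3^2.
(Z/37Z)^× is cyclic (|G| = 36); a cyclic group of order m has exactly φ(d) elements of each order d | m, and none otherwise.
18 = 2 · 3^2 divides 36, and φ(18) = 6.

6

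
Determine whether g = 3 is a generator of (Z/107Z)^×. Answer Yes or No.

φ(107) = 107 − 1 = 106 = 2 · 53.
An element g generates (Z/107Z)^× iff g^(106/q) ≢ 1 (mod 107) for each prime q ∈ {2, 53}.
3^53 ≡ 1 (mod 107)  [q = 2: ≡ 1 ✗]
3^2 ≡ 9 (mod 107)  [q = 53: ≢ 1 ✓]
3^53 ≡ 1 shows ord(3) | 53, strictly less than φ(107); not a primitive root.

No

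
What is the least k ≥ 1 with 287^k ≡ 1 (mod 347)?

Since 287 ∈ (Z/347Z)^×, its order divides φ(347) = 347 − 1 = 346 = 2 · 173.
Divisors of 346: 1, 2, 173, 346.
Check 287^d mod 347 for each divisor in increasing order:
287^1 ≡ 287
287^2 ≡ 130
287^173 ≡ 1
Hence ord(287) = 173.

173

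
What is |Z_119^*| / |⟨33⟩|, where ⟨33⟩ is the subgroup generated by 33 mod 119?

16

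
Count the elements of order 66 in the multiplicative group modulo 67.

φ(67) = 67 − 1 = 66 = 2 · 3 · 11.
In a cyclic group of order 66, there are φ(d) elements of order d for each divisor d of 66, and zero for non-divisors.
66 = 2 · 3 · 11 divides 66, and φ(66) = 20.

20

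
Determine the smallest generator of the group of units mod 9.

2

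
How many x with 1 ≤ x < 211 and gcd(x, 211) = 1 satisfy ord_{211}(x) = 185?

0

φ(211) = 211 − 1 = 210 = 2 · 3 · 5 · 7.
In a cyclic group of order 210, there are φ(d) elements of order d for each divisor d of 210, and zero for non-divisors.
Here 210 is not a multiple of 185, so there are no elements of order 185.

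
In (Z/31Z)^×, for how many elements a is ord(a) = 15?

φ(31) = 31 − 1 = 30 = 2 · 3 · 5.
Since (Z/31Z)^× is cyclic of order 30, the number of elements of order d is φ(d) when d | 30 and 0 otherwise.
15 = 3 · 5 divides 30, and φ(15) = 8.

8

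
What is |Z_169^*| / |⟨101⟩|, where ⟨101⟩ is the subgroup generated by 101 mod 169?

ord(101) | φ(169) = φ(13^2) = 13·(13−1) = 156 = 2^2 · 3 · 13.
Divisors of 156: 1, 2, 3, 4, 6, 12, 13, 26, 39, 52, 78, 156.
Check 101^d mod 169 for each divisor in increasing order:
101^1 ≡ 101 (mod 169)
101^2 ≡ 61 (mod 169)
101^3 ≡ 77 (mod 169)
101^4 ≡ 3 (mod 169)
101^6 ≡ 14 (mod 169)
101^12 ≡ 27 (mod 169)
101^13 ≡ 23 (mod 169)
101^26 ≡ 22 (mod 169)
101^39 ≡ 168 (mod 169)
101^52 ≡ 146 (mod 169)
101^78 ≡ 1 (mod 169) ✓
Thus |⟨101⟩| = ord(101) = 78.
The index is φ(169) / ord(101) = 156 / 78 = 2.

2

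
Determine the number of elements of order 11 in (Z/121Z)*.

10

φ(121) = φ(11^2) = 11·(11−1) = 110 = 2 · 5 · 11.
(Z/121Z)^× is cyclic (|G| = 110); a cyclic group of order m has exactly φ(d) elements of each order d | m, and none otherwise.
11 | 110, and φ(11) = 11 − 1 = 10.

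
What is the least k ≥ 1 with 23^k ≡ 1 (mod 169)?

6

By Lagrange's theorem, ord_169(23) divides φ(169) = φ(13^2) = 13·(13−1) = 156 = 2^2 · 3 · 13.
Divisors of 156: 1, 2, 3, 4, 6, 12, 13, 26, 39, 52, 78, 156.
Check 23^d mod 169 for each divisor in increasing order:
23^1 ≡ 23 (mod 169)
23^2 ≡ 22 (mod 169)
23^3 ≡ 168 (mod 169)
23^4 ≡ 146 (mod 169)
23^6 ≡ 1 (mod 169) ✓
So ord_169(23) = 6.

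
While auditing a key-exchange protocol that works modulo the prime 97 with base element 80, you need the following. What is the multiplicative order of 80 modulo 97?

96

By Lagrange's theorem, ord_97(80) divides φ(97) = 97 − 1 = 96 = 2^5 · 3.
Divisors of 96: 1, 2, 3, 4, 6, 8, 12, 16, 24, 32, 48, 96.
Compute 80^d (mod 97) for the divisors d until we hit 1:
80^1 ≡ 80
80^2 ≡ 95
80^3 ≡ 34
80^4 ≡ 4
80^6 ≡ 89
80^8 ≡ 16
80^12 ≡ 64
80^16 ≡ 62
80^24 ≡ 22
80^32 ≡ 61
80^48 ≡ 96
80^96 ≡ 1
So ord_97(80) = 96.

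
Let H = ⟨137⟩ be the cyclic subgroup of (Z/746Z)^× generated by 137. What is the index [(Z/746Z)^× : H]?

ord(137) | φ(746) = φ(2)·φ(373) = 1·372 = 372 = 2^2 · 3 · 31.
Divisors of 372: 1, 2, 3, 4, 6, 12, 31, 62, 93, 124, 186, 372.
Check 137^d mod 746 for each divisor in increasing order:
137^1 ≡ 137 (mod 746)
137^2 ≡ 119 (mod 746)
137^3 ≡ 637 (mod 746)
137^4 ≡ 733 (mod 746)
137^6 ≡ 691 (mod 746)
137^12 ≡ 41 (mod 746)
137^31 ≡ 745 (mod 746)
137^62 ≡ 1 (mod 746) ✓
The order of 137 is 62, so the subgroup it generates has 62 elements.
The index is φ(746) / ord(137) = 372 / 62 = 6.

6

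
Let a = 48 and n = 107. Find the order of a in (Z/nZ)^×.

53

ord(48) | φ(107) = 107 − 1 = 106 = 2 · 53.
Divisors of 106: 1, 2, 53, 106.
Test each divisor d:
48^1 ≡ 48 (mod 107)
48^2 ≡ 57 (mod 107)
48^53 ≡ 1 (mod 107) ✓
The smallest such exponent is 53, so the order of 48 is 53.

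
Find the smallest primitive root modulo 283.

3

φ(283) = 283 − 1 = 282 = 2 · 3 · 47.
g is a primitive root iff g^(282/q) ≢ 1 (mod 283) for each prime q ∈ {2, 3, 47}.
g = 2: 2^141 ≡ 282; 2^94 ≡ 1 — hits 1, so not a primitive root.
g = 3: 3^141 ≡ 282; 3^94 ≡ 238; 3^6 ≡ 163 — none is 1, so 3 is a primitive root.
The smallest primitive root modulo 283 is 3.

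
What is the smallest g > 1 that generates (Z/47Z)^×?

5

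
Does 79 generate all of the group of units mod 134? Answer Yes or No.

Yes

φ(134) = φ(2)·φ(67) = 1·66 = 66 = 2 · 3 · 11.
It suffices to check that the order of 79 is not a proper divisor of 66: compute 79^(66/q) for q ∈ {2, 3, 11}.
79^33 ≡ 133 (mod 134)  [q = 2: ≢ 1 ✓]
79^22 ≡ 29 (mod 134)  [q = 3: ≢ 1 ✓]
79^6 ≡ 129 (mod 134)  [q = 11: ≢ 1 ✓]
None equal 1, so ord_134(79) = 66: 79 is a primitive root.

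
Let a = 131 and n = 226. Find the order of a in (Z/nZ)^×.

8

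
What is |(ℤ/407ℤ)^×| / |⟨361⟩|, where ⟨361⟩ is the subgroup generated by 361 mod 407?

4

Since 361 ∈ (Z/407Z)^×, its order divides φ(407) = φ(11·37) = (11−1)·(37−1) = 10·36 = 360 = 2^3 · 3^2 · 5.
Divisors of 360: 1, 2, 3, 4, 5, 6, 8, 9, 10, 12, 15, 18, 20, 24, 30, 36, 40, 45, 60, 72, 90, 120, 180, 360.
Compute 361^d (mod 407) for the divisors d until we hit 1:
361^1 ≡ 361 (mod 407)
361^2 ≡ 81 (mod 407)
361^3 ≡ 344 (mod 407)
361^4 ≡ 49 (mod 407)
361^5 ≡ 188 (mod 407)
361^6 ≡ 306 (mod 407)
361^8 ≡ 366 (mod 407)
361^9 ≡ 258 (mod 407)
361^10 ≡ 342 (mod 407)
361^12 ≡ 26 (mod 407)
361^15 ≡ 397 (mod 407)
361^18 ≡ 223 (mod 407)
361^20 ≡ 155 (mod 407)
361^24 ≡ 269 (mod 407)
361^30 ≡ 100 (mod 407)
361^36 ≡ 75 (mod 407)
361^40 ≡ 12 (mod 407)
361^45 ≡ 221 (mod 407)
361^60 ≡ 232 (mod 407)
361^72 ≡ 334 (mod 407)
361^90 ≡ 1 (mod 407) ✓
Thus |⟨361⟩| = ord(361) = 90.
Index = |(Z/407Z)^×| / |⟨361⟩| = 360 / 90 = 4.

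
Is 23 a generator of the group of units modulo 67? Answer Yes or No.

No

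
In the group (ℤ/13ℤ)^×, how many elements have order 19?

φ(13) = 13 − 1 = 12 = 2^2 · 3.
Since (Z/13Z)^× is cyclic of order 12, the number of elements of order d is φ(d) when d | 12 and 0 otherwise.
Here 12 is not a multiple of 19, so there are no elements of order 19.

0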